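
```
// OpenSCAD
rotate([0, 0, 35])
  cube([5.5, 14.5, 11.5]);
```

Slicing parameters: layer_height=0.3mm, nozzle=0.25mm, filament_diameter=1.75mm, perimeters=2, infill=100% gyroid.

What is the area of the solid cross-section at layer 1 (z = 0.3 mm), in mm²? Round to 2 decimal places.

79.75 mm²

At z = 0.3 mm: the cube is present — its section is the full 5.5×14.5 rectangle (area 79.75 mm²); (whole slice rotated 35° about Z — lengths, areas and connectivity unchanged). Overall, the cross-section is a single solid region. Net area = 79.75 mm².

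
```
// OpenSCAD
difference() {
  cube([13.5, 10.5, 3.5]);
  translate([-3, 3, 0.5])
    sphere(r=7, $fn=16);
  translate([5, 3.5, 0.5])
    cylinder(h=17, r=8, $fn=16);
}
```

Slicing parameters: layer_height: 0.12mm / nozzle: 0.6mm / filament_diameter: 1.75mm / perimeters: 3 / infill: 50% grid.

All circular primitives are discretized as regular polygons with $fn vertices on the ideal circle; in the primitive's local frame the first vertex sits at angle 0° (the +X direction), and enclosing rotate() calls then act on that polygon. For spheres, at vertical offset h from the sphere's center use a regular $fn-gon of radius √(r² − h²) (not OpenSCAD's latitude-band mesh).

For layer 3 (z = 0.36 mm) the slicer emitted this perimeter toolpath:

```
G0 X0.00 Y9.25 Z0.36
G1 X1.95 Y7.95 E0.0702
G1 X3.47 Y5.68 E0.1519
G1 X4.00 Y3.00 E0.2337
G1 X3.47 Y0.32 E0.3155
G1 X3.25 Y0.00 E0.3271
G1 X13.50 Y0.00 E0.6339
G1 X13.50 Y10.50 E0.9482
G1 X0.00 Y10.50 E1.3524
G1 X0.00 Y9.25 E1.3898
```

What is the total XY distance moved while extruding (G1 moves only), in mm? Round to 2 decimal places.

46.43 mm

Sum the Euclidean lengths of each G1 segment: total = 46.43 mm.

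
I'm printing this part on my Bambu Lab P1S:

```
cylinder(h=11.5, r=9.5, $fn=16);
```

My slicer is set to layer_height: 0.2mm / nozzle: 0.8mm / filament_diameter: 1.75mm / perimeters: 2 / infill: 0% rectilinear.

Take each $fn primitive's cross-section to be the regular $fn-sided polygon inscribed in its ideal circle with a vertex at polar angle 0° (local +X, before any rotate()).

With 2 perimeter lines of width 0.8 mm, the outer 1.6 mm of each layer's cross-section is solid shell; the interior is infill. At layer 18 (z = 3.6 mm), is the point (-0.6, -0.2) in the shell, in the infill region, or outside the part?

At z = 3.6 mm: the r=9.5 cylinder gives a regular 16-gon of circumradius 9.5 (constant along its height). Overall, the cross-section is a single solid region. The nearest boundary edge runs (-9.50, 0.00)→(-8.78, -3.64); distance from the point to it = 8.69 mm. The point is inside the cross-section and 8.69 mm from the nearest boundary — more than the 1.6 mm shell width (2 × 0.8), so it's in the infill interior.

infill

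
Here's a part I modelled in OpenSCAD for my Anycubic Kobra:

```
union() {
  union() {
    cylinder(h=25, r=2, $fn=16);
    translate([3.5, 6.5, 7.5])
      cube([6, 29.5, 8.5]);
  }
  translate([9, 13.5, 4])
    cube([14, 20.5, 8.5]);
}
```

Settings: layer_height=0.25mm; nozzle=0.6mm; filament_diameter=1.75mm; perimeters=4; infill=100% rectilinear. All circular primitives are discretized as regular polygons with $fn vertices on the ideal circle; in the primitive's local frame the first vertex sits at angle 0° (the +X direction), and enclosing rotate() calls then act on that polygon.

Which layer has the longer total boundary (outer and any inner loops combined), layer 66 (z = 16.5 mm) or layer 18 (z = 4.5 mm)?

layer 18 (z = 4.5 mm)

Layer 66 (z = 16.5): the r=2 cylinder contributes a regular 16-gon of circumradius 2 (perimeter = 2·16·2.000·sin(180°/16) = 12.49 mm); the cube at (3.5, 6.5) is absent (z outside [7.5, 16]); Combining (union): only the r=2 cylinder is present, so the union is just that shape — boundary = 12.49 mm; the cube at (9, 13.5) is absent (z outside [4, 12.5]); Combining (union): only that combined region is present, so the union is just that shape — boundary = 12.49 mm. So its perimeter = 12.49 mm. Layer 18 (z = 4.5): the r=2 cylinder gives a regular 16-gon of circumradius 2 (constant along its height) (perimeter = 2·16·2.000·sin(180°/16) = 12.49 mm); the cube at (3.5, 6.5) is not intersected at this z (z outside [7.5, 16]); Merging all regions: only the r=2 cylinder is present, so the union is just that shape — boundary = 12.49 mm; the cube at (9, 13.5) is present — its section is the full 14×20.5 rectangle (perimeter 69.00 mm); Merging all regions: the 2 present regions are separate (no shared area or edge), so areas and boundary lengths simply add and each stays a separate island — boundary = 81.49 mm. So its perimeter = 81.49 mm. Layer 18 is larger (81.49 vs 12.49 mm).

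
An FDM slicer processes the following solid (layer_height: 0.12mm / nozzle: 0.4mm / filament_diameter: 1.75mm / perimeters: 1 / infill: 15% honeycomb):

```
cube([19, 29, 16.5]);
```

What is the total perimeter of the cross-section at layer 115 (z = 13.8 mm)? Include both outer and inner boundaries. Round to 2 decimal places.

96.00 mm

At z = 13.8 mm: the cube (footprint 19×29) is included at this height (perimeter 96.00 mm). Overall, the cross-section is a single solid region. Total boundary length (outer) = 96.00 mm.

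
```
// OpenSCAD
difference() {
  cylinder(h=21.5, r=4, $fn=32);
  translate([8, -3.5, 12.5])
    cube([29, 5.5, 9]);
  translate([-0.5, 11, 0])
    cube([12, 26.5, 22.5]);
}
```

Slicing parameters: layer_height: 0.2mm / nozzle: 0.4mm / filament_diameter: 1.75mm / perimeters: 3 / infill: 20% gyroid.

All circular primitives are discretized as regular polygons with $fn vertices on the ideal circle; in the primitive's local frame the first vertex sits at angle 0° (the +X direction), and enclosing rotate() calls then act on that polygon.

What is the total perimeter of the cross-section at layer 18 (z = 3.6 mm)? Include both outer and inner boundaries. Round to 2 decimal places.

25.09 mm

At z = 3.6 mm: the cylinder: section is a regular 32-gon, circumradius r=4 (perimeter = 2·32·4.000·sin(180°/32) = 25.09 mm); the cube at (8, -3.5) does not reach this height (z outside [12.5, 21.5]); the cube at (-0.5, 11) is present — its section is the full 12×26.5 rectangle (perimeter 77.00 mm); After the difference (first − rest): starting from the r=4 cylinder, the 12×26.5 cube at (-0.5, 11) misses the remaining region (no effect) — boundary = 25.09 mm. Overall, the cross-section is a single solid region. Total boundary length (outer) = 25.09 mm.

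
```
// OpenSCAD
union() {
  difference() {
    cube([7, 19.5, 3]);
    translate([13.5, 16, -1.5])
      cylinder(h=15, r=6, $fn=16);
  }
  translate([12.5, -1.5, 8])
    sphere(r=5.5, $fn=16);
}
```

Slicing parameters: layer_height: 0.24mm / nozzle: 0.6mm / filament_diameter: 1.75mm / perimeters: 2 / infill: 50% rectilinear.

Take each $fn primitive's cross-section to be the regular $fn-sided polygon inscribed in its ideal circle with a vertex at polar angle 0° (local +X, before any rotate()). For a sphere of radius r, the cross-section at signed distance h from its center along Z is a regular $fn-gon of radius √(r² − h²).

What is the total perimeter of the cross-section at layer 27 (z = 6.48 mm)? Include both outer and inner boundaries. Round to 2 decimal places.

At z = 6.48 mm: the cube is absent (z outside [0, 3]); the r=6 cylinder at (13.5, 16) gives a regular 16-gon of circumradius 6 (constant along its height) (perimeter = 2·16·6.000·sin(180°/16) = 37.46 mm); Taking the first minus the rest: the first operand is absent here, so nothing remains; the r=5.5 sphere at (12.5, -1.5) contributes a regular 16-gon of circumradius √(5.5²−1.52²) = 5.286 (perimeter = 2·16·5.286·sin(180°/16) = 33.00 mm); Taking the union: only the r=5.5 sphere at (12.5, -1.5) is present, so the union is just that shape — boundary = 33.00 mm. Overall, the cross-section is a single solid region. Total boundary length (outer) = 33.00 mm.

33.00 mm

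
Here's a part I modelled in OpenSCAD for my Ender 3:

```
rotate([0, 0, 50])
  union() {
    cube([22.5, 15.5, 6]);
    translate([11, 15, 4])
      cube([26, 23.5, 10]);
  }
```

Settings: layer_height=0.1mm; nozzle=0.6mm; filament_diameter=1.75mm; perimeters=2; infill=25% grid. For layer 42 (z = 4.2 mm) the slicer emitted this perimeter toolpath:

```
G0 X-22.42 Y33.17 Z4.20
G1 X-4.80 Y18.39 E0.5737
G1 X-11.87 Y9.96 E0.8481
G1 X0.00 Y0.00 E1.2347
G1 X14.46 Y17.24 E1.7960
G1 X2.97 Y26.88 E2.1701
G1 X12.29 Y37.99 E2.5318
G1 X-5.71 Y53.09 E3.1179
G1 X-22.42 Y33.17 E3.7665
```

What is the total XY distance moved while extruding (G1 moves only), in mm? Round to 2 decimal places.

Sum the Euclidean lengths of each G1 segment: total = 150.99 mm.

150.99 mm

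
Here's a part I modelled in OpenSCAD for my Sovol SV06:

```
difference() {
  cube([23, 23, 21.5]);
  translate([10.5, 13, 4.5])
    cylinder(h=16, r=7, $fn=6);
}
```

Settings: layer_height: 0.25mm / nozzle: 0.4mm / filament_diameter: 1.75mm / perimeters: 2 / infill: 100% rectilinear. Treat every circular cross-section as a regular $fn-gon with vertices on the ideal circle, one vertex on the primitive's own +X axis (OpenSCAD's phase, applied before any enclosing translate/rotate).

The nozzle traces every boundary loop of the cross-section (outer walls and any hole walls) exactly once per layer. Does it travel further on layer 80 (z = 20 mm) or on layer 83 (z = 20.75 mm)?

layer 80 (z = 20 mm)

Layer 80 (z = 20): the 23×23 cube contributes its full rectangle (perimeter 92.00 mm); the r=7 cylinder at (10.5, 13) contributes a regular 6-gon of circumradius 7 (perimeter = 2·6·7.000·sin(180°/6) = 42.00 mm); Taking the first minus the rest: starting from the 23×23 cube, the r=7 cylinder at (10.5, 13) lies wholly inside it (removes its full 127.31 mm² and its 42.00 mm outline becomes a hole wall) — boundary (outer + 1 inner loop) = 134.00 mm. So its perimeter = 134.00 mm. Layer 83 (z = 20.75): the 23×23 cube contributes its full rectangle (perimeter 92.00 mm); the cylinder at (10.5, 13) does not reach this height (z outside [4.5, 20.5]); After the difference (first − rest): none of the subtracted shapes is present at this height, so the 23×23 cube is unchanged — boundary = 92.00 mm. So its perimeter = 92.00 mm. Layer 80 is larger (134.00 vs 92.00 mm).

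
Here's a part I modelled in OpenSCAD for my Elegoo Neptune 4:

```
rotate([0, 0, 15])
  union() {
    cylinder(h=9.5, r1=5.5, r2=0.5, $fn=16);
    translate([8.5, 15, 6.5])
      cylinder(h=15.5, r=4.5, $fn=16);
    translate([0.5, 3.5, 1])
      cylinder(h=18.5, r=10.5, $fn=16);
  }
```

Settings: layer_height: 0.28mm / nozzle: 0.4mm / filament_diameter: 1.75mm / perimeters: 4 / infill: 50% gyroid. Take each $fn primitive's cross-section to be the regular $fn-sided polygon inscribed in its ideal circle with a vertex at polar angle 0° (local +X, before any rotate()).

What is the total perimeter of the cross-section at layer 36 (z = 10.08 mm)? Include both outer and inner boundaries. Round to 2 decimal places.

At z = 10.08 mm: the cone is absent (z outside [0, 9.5]); the r=4.5 cylinder at (8.5, 15) contributes a regular 16-gon of circumradius 4.5 (perimeter = 2·16·4.500·sin(180°/16) = 28.09 mm); the r=10.5 cylinder at (0.5, 3.5) contributes a regular 16-gon of circumradius 10.5 (perimeter = 2·16·10.500·sin(180°/16) = 65.55 mm); Taking the union: the regions partially overlap (shared area 2.37 mm²), so the edge portions inside another operand are dropped and the merged outline is re-measured after clipping — boundary = 84.10 mm; (rotated 15° about Z; rotation is an isometry so areas/perimeters/island counts are preserved). Overall, the cross-section is a single solid region. Total boundary length (outer) = 84.10 mm.

84.10 mm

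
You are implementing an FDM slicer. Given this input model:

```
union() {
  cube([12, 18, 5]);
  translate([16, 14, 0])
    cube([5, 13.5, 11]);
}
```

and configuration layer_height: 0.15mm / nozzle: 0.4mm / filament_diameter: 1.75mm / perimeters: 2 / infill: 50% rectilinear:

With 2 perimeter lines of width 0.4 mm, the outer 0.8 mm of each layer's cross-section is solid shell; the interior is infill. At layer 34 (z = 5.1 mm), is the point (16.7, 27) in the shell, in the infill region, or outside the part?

At z = 5.1 mm: the cube is absent (z outside [0, 5]); the cube at (16, 14) (footprint 5×13.5) is included at this height; Merging all regions: only the 5×13.5 cube at (16, 14) is present, so the union is just that shape — 1 connected region. Overall, the cross-section is a single solid region. The nearest boundary edge runs (21.00, 27.50)→(16.00, 27.50); distance from the point to it = 0.50 mm. The point is inside the cross-section, 0.50 mm from the nearest boundary — within the 0.8 mm shell band (2 × 0.4).

shell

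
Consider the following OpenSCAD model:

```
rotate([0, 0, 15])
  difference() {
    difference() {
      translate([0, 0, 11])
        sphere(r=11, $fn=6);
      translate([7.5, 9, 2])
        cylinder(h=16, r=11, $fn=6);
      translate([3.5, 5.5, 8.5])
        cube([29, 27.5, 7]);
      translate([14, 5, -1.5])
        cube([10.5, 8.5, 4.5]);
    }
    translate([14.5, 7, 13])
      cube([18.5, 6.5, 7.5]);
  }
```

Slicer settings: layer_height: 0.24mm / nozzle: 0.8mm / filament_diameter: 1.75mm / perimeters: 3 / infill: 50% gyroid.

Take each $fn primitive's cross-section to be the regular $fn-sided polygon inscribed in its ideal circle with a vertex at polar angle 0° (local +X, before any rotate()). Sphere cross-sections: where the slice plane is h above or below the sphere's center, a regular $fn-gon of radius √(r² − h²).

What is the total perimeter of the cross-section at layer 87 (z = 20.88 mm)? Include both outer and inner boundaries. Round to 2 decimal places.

At z = 20.88 mm: the r=11 sphere slices to a regular 6-gon of circumradius 4.836 (√(r²−h²) with h=9.88 from center) (perimeter = 2·6·4.836·sin(180°/6) = 29.02 mm); the cylinder at (7.5, 9) is absent (z outside [2, 18]); the cube at (3.5, 5.5) is not intersected at this z (z outside [8.5, 15.5]); the cube at (14, 5) is absent (z outside [-1.5, 3]); Taking the first minus the rest: none of the subtracted shapes is present at this height, so the r=11 sphere is unchanged — boundary = 29.02 mm; the cube at (14.5, 7) is not intersected at this z (z outside [13, 20.5]); Subtracting the remaining from the first: none of the subtracted shapes is present at this height, so the result so far is unchanged — boundary = 29.02 mm; (rotated 15° about Z; rotation is an isometry so areas/perimeters/island counts are preserved). Overall, the cross-section is a single solid region. Total boundary length (outer) = 29.02 mm.

29.02 mm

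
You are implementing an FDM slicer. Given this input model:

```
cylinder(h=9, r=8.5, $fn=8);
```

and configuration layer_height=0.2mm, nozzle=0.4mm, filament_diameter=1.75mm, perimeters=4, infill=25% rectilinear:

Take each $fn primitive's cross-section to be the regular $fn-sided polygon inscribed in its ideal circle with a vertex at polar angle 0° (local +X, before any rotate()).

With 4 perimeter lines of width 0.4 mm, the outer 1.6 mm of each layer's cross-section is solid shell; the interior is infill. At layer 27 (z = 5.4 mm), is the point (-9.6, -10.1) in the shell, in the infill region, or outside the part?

outside

At z = 5.4 mm: the r=8.5 cylinder gives a regular 8-gon of circumradius 8.5 (constant along its height). Overall, the cross-section is a single solid region. The nearest boundary edge runs (-8.50, 0.00)→(-6.01, -6.01); distance from the point to it = 5.44 mm. The point is not inside any of the regions above, so it lies outside the cross-section (5.44 mm from the nearest boundary).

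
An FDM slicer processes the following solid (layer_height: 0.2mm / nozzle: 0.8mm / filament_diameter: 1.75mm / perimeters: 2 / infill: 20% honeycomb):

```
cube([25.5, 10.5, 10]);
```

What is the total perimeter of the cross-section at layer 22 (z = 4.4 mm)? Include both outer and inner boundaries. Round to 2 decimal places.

At z = 4.4 mm: the cube is present — its section is the full 25.5×10.5 rectangle (perimeter 72.00 mm). Overall, the cross-section is a single solid region. Total boundary length (outer) = 72.00 mm.

72.00 mm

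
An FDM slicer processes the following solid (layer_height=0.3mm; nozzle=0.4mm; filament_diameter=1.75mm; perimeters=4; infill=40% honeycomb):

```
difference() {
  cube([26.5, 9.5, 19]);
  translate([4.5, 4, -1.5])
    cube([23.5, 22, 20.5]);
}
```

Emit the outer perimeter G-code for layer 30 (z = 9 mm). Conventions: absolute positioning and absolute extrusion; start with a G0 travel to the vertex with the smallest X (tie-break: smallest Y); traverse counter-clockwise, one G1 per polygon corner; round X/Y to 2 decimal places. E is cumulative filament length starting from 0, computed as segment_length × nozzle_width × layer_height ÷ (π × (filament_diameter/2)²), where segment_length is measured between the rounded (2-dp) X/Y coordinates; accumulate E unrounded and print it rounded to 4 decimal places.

At z = 9 mm: the cube (footprint 26.5×9.5) is included at this height; the cube at (4.5, 4) is present — its section is the full 23.5×22 rectangle; After the difference (first − rest): starting from the 26.5×9.5 cube, the 23.5×22 cube at (4.5, 4) partially overlaps it — only the 121.00 mm² overlap (of its 517.00 mm²) is removed, clipping the outline — 1 connected region. The outline is a single polygon with 6 vertices. Extrusion per mm of travel: 0.4 × 0.3 / (π × 0.875²) = 0.049890. Accumulating E over each segment gives final E = 3.5921.

G0 X0.00 Y0.00 Z9.00
G1 X26.50 Y0.00 E1.3221
G1 X26.50 Y4.00 E1.5217
G1 X4.50 Y4.00 E2.6192
G1 X4.50 Y9.50 E2.8936
G1 X0.00 Y9.50 E3.1181
G1 X0.00 Y0.00 E3.5921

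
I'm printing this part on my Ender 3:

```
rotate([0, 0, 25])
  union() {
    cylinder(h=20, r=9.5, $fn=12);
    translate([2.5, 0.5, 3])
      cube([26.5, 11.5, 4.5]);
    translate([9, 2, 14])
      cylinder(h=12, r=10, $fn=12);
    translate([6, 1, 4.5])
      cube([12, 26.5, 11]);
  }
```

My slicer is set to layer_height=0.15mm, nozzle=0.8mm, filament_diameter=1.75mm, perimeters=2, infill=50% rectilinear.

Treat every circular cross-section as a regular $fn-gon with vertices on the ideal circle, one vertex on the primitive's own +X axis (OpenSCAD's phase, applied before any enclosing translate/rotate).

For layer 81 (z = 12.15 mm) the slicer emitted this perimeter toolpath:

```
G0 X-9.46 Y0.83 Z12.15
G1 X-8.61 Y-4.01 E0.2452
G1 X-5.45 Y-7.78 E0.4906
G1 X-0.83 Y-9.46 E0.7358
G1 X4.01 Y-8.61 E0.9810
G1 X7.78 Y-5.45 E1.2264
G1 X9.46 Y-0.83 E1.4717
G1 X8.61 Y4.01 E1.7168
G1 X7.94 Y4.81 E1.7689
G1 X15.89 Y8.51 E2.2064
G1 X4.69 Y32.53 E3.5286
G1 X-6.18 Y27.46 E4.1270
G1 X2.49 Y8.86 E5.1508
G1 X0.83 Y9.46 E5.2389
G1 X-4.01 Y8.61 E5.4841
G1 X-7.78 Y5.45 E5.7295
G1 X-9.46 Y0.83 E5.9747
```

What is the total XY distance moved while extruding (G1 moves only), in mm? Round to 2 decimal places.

119.76 mm

Sum the Euclidean lengths of each G1 segment: total = 119.76 mm.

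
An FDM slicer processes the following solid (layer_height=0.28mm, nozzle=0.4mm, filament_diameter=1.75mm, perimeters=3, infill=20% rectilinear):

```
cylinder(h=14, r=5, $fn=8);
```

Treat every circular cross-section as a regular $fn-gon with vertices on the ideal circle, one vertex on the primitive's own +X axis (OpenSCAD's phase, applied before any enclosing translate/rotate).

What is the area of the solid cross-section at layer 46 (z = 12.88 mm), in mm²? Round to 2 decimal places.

At z = 12.88 mm: the r=5 cylinder gives a regular 8-gon of circumradius 5 (constant along its height) (area = (8/2)·5.000²·sin(360°/8) = 70.71 mm²). Overall, the cross-section is a single solid region. Net area = 70.71 mm².

70.71 mm²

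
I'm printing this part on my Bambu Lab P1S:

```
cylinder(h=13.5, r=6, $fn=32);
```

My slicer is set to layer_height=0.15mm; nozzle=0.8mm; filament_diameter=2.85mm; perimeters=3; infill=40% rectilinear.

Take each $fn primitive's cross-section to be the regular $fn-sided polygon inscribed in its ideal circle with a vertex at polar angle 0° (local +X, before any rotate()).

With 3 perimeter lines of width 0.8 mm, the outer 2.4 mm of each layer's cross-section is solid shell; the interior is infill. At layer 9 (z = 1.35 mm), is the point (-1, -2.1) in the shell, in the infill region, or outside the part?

At z = 1.35 mm: the r=6 cylinder gives a regular 32-gon of circumradius 6 (constant along its height). Overall, the cross-section is a single solid region. The nearest boundary edge runs (-3.33, -4.99)→(-2.30, -5.54); distance from the point to it = 3.65 mm. The point is inside the cross-section and 3.65 mm from the nearest boundary — more than the 2.4 mm shell width (3 × 0.8), so it's in the infill interior.

infill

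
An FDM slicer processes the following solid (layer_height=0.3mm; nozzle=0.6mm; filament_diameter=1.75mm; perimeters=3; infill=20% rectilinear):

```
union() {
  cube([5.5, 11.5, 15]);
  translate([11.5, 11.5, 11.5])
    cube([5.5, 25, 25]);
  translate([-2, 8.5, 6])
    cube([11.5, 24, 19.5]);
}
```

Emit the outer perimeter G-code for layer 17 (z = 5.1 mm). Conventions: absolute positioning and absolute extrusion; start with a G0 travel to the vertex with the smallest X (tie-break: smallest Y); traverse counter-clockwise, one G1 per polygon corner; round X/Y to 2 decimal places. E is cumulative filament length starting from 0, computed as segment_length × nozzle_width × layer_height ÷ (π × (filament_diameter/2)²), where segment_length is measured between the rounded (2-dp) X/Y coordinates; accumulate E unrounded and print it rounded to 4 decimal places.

At z = 5.1 mm: the cube (footprint 5.5×11.5) is included at this height; the cube at (11.5, 11.5) is absent (z outside [11.5, 36.5]); the cube at (-2, 8.5) is not intersected at this z (z outside [6, 25.5]); Combining (union): only the 5.5×11.5 cube is present, so the union is just that shape — 1 connected region. The outline is a single polygon with 4 vertices. Extrusion per mm of travel: 0.6 × 0.3 / (π × 0.875²) = 0.074835. Accumulating E over each segment gives final E = 2.5444.

G0 X0.00 Y0.00 Z5.10
G1 X5.50 Y0.00 E0.4116
G1 X5.50 Y11.50 E1.2722
G1 X0.00 Y11.50 E1.6838
G1 X0.00 Y0.00 E2.5444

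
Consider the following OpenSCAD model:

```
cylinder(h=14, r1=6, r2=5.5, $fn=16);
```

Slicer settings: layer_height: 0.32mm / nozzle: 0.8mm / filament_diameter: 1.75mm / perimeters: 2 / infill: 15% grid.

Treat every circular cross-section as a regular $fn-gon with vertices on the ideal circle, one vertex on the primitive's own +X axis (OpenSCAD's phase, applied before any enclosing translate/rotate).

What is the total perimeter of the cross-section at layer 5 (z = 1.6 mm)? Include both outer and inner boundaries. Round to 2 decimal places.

At z = 1.6 mm: the cone: at t=0.114 of its height the radius interpolates to r₁+(r₂−r₁)t = 5.943, giving a regular 16-gon of that circumradius (perimeter = 2·16·5.943·sin(180°/16) = 37.10 mm). Overall, the cross-section is a single solid region. Total boundary length (outer) = 37.10 mm.

37.10 mm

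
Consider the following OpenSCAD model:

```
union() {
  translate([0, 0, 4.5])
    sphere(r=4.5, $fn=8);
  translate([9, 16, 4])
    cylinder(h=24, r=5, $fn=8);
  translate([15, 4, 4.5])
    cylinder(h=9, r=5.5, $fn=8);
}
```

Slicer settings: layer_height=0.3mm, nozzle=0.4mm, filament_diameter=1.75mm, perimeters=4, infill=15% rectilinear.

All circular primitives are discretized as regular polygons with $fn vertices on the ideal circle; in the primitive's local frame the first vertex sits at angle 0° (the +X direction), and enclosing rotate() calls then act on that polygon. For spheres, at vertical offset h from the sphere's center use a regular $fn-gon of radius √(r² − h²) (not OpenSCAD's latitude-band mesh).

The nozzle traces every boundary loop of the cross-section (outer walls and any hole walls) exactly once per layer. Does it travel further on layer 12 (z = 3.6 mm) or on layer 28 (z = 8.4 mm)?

Layer 12 (z = 3.6): the r=4.5 sphere contributes a regular 8-gon of circumradius √(4.5²−0.9²) = 4.409 (perimeter = 2·8·4.409·sin(180°/8) = 27.00 mm); the cylinder at (9, 16) is not intersected at this z (z outside [4, 28]); the cylinder at (15, 4) is absent (z outside [4.5, 13.5]); Taking the union: only the r=4.5 sphere is present, so the union is just that shape — boundary = 27.00 mm. So its perimeter = 27.00 mm. Layer 28 (z = 8.4): the r=4.5 sphere contributes a regular 8-gon of circumradius √(4.5²−3.9²) = 2.245 (perimeter = 2·8·2.245·sin(180°/8) = 13.75 mm); the r=5 cylinder at (9, 16) gives a regular 8-gon of circumradius 5 (constant along its height) (perimeter = 2·8·5.000·sin(180°/8) = 30.61 mm); the r=5.5 cylinder at (15, 4) contributes a regular 8-gon of circumradius 5.5 (perimeter = 2·8·5.500·sin(180°/8) = 33.68 mm); Combining (union): the 3 present regions are separate (no shared area or edge), so areas and boundary lengths simply add and each stays a separate island — boundary = 78.04 mm. So its perimeter = 78.04 mm. Layer 28 is larger (78.04 vs 27.00 mm).

layer 28 (z = 8.4 mm)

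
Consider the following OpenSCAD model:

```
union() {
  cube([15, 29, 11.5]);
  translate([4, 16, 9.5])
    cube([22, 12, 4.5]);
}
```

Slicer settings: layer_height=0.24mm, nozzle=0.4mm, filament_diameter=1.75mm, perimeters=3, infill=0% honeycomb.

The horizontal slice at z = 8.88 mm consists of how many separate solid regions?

1

At z = 8.88 mm: the cube (footprint 15×29) is included at this height; the cube at (4, 16) is not intersected at this z (z outside [9.5, 14]); Taking the union: only the 15×29 cube is present, so the union is just that shape — 1 connected region. The result has 1 disconnected region.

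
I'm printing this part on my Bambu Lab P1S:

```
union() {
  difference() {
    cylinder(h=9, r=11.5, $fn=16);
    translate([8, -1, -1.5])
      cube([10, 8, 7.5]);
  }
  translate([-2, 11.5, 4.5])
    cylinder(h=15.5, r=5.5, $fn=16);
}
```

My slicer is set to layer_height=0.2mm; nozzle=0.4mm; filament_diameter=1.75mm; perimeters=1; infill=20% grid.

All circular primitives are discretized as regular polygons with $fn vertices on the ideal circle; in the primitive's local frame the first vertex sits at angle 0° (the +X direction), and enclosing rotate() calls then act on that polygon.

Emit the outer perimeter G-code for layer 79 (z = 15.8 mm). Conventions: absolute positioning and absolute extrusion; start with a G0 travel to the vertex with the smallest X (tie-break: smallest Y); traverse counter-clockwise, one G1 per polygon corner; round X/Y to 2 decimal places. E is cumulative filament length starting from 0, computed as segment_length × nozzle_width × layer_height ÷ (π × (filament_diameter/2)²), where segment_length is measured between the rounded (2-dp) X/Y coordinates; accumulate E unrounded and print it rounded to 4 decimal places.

G0 X-7.50 Y11.50 Z15.80
G1 X-7.08 Y9.40 E0.0712
G1 X-5.89 Y7.61 E0.1427
G1 X-4.10 Y6.42 E0.2142
G1 X-2.00 Y6.00 E0.2854
G1 X0.10 Y6.42 E0.3567
G1 X1.89 Y7.61 E0.4282
G1 X3.08 Y9.40 E0.4997
G1 X3.50 Y11.50 E0.5709
G1 X3.08 Y13.60 E0.6421
G1 X1.89 Y15.39 E0.7136
G1 X0.10 Y16.58 E0.7851
G1 X-2.00 Y17.00 E0.8563
G1 X-4.10 Y16.58 E0.9276
G1 X-5.89 Y15.39 E0.9990
G1 X-7.08 Y13.60 E1.0705
G1 X-7.50 Y11.50 E1.1418

At z = 15.8 mm: the cylinder is not intersected at this z (z outside [0, 9]); the cube at (8, -1) is not intersected at this z (z outside [-1.5, 6]); Taking the first minus the rest: the first operand is absent here, so nothing remains; the r=5.5 cylinder at (-2, 11.5) gives a regular 16-gon of circumradius 5.5 (constant along its height); Combining (union): only the r=5.5 cylinder at (-2, 11.5) is present, so the union is just that shape — 1 connected region. The outline is a single polygon with 16 vertices. Extrusion per mm of travel: 0.4 × 0.2 / (π × 0.875²) = 0.033260. Accumulating E over each segment gives final E = 1.1418.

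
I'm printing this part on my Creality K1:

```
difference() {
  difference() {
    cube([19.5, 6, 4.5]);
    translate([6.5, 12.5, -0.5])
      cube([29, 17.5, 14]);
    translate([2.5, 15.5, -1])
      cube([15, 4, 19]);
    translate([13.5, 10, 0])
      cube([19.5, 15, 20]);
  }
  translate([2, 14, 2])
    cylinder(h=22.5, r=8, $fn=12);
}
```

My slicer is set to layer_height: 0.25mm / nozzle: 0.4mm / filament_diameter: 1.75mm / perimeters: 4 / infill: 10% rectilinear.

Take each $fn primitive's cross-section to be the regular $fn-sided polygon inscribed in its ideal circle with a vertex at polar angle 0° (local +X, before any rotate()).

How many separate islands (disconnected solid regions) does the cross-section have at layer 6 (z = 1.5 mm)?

At z = 1.5 mm: the 19.5×6 cube contributes its full rectangle; the 29×17.5 cube at (6.5, 12.5) contributes its full rectangle; the 15×4 cube at (2.5, 15.5) contributes its full rectangle; the cube at (13.5, 10) is present — its section is the full 19.5×15 rectangle; Taking the first minus the rest: starting from the 19.5×6 cube, the 29×17.5 cube at (6.5, 12.5) misses the remaining region (no effect); the 15×4 cube at (2.5, 15.5) misses the remaining region (no effect); the 19.5×15 cube at (13.5, 10) misses the remaining region (no effect) — 1 connected region; the cylinder at (2, 14) does not reach this height (z outside [2, 24.5]); Subtracting the remaining from the first: none of the subtracted shapes is present at this height, so the result so far is unchanged — 1 connected region. Overall, the cross-section is a single solid region. Island count = 1.

1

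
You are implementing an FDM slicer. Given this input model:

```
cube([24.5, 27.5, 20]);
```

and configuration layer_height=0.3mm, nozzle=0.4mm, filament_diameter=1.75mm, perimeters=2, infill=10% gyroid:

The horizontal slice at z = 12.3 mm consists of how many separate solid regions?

1

At z = 12.3 mm: the cube is present — its section is the full 24.5×27.5 rectangle. The result has 1 disconnected region.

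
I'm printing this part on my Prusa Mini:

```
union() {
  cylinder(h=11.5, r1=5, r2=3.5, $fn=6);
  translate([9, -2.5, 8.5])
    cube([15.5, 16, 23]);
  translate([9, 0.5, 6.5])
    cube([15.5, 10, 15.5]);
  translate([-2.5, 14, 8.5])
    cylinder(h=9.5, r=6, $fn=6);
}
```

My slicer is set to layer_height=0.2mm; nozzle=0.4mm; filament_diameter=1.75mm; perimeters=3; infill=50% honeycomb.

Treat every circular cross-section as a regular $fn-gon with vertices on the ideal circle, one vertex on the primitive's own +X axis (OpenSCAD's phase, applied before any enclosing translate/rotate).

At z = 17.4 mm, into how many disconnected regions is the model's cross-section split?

At z = 17.4 mm: the cone does not reach this height (z outside [0, 11.5]); the cube at (9, -2.5) (footprint 15.5×16) is included at this height; the 15.5×10 cube at (9, 0.5) contributes its full rectangle; the r=6 cylinder at (-2.5, 14) gives a regular 6-gon of circumradius 6 (constant along its height); Taking the union: the regions partially overlap (shared area 155.00 mm²), so overlapping operands fuse into one piece — 2 connected regions. The result has 2 disconnected regions.

2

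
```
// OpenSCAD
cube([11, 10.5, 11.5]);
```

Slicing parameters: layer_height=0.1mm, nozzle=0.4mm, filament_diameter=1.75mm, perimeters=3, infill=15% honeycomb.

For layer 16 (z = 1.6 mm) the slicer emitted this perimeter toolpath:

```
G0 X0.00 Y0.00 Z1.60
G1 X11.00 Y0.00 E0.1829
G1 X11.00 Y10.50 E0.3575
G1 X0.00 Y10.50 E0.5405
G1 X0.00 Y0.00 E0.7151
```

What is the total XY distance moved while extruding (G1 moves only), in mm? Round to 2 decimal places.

Sum the Euclidean lengths of each G1 segment: total = 43.00 mm.

43.00 mm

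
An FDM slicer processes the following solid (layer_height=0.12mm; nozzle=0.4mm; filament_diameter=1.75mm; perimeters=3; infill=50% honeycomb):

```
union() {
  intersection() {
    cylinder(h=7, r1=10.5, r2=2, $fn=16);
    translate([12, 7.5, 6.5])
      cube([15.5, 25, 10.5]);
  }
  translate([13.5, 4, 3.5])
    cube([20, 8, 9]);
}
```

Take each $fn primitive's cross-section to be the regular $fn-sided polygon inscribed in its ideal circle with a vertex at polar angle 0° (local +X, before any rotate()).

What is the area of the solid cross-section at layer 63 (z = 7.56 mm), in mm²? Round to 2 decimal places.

160.00 mm²

At z = 7.56 mm: the cone does not reach this height (z outside [0, 7]); the cube at (12, 7.5) (footprint 15.5×25) is included at this height (area 387.50 mm²); Keeping only the common overlap: at least one operand is absent at this height, so nothing remains; the cube at (13.5, 4) (footprint 20×8) is included at this height (area 160.00 mm²); Combining (union): only the 20×8 cube at (13.5, 4) is present, so the union is just that shape — area = 160.00 mm². Overall, the cross-section is a single solid region. Net area = 160.00 mm².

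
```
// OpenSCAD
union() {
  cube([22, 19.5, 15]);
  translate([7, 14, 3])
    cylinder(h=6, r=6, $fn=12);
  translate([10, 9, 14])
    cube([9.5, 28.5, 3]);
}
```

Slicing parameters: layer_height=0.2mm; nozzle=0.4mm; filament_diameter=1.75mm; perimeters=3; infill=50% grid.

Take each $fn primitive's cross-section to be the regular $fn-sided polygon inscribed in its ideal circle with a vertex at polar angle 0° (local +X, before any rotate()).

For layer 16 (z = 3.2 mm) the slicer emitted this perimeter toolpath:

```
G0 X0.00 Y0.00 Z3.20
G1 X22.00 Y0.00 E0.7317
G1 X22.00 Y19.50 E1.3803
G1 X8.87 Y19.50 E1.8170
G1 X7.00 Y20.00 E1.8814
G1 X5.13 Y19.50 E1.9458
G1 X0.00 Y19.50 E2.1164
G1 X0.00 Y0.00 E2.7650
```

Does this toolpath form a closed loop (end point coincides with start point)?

yes

Start point (G0): (0.00, 0.00). End point (last G1): the path returns to the start — closed.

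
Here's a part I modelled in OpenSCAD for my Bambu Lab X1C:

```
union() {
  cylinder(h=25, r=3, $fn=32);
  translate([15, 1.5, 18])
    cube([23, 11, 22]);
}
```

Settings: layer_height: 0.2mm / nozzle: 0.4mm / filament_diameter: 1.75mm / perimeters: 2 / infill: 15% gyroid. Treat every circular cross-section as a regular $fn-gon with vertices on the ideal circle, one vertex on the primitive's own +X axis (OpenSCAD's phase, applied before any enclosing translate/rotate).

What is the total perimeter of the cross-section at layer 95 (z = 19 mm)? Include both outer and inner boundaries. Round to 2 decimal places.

At z = 19 mm: the cylinder: section is a regular 32-gon, circumradius r=3 (perimeter = 2·32·3.000·sin(180°/32) = 18.82 mm); the cube at (15, 1.5) (footprint 23×11) is included at this height (perimeter 68.00 mm); Merging all regions: the 2 present regions are separate (no shared area or edge), so areas and boundary lengths simply add and each stays a separate island — boundary = 86.82 mm. Overall, the cross-section has 2 separate islands. Total boundary length (outer) = 86.82 mm.

86.82 mm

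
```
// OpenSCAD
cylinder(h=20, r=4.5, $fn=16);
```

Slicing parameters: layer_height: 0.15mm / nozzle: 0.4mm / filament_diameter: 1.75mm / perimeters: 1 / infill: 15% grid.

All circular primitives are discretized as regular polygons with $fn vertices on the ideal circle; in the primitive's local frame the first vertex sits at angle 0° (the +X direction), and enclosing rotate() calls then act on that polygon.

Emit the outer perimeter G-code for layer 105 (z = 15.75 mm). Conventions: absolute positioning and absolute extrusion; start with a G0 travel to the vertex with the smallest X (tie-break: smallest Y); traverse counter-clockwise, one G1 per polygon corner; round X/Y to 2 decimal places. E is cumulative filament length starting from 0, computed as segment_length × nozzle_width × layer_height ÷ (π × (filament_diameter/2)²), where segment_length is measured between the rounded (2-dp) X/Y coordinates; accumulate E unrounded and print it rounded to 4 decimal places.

G0 X-4.50 Y0.00 Z15.75
G1 X-4.16 Y-1.72 E0.0437
G1 X-3.18 Y-3.18 E0.0876
G1 X-1.72 Y-4.16 E0.1315
G1 X0.00 Y-4.50 E0.1752
G1 X1.72 Y-4.16 E0.2189
G1 X3.18 Y-3.18 E0.2628
G1 X4.16 Y-1.72 E0.3067
G1 X4.50 Y0.00 E0.3504
G1 X4.16 Y1.72 E0.3941
G1 X3.18 Y3.18 E0.4380
G1 X1.72 Y4.16 E0.4819
G1 X0.00 Y4.50 E0.5256
G1 X-1.72 Y4.16 E0.5693
G1 X-3.18 Y3.18 E0.6132
G1 X-4.16 Y1.72 E0.6571
G1 X-4.50 Y0.00 E0.7008

At z = 15.75 mm: the cylinder: section is a regular 16-gon, circumradius r=4.5. The outline is a single polygon with 16 vertices. Extrusion per mm of travel: 0.4 × 0.15 / (π × 0.875²) = 0.024945. Accumulating E over each segment gives final E = 0.7008.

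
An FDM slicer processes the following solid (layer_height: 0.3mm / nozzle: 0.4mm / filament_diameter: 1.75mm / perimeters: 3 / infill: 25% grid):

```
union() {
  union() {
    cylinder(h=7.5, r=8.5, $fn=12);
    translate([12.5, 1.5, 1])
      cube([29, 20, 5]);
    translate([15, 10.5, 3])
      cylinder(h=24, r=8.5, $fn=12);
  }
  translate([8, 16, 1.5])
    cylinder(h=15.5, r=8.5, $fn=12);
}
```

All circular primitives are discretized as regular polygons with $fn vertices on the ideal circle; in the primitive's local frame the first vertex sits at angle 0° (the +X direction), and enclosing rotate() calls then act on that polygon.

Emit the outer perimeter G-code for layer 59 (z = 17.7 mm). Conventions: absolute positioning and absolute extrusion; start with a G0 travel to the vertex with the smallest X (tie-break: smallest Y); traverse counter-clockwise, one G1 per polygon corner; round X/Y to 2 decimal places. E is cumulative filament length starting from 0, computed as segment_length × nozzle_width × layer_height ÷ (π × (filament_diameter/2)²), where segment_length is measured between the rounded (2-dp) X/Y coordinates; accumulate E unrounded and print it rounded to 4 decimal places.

At z = 17.7 mm: the cylinder is absent (z outside [0, 7.5]); the cube at (12.5, 1.5) is absent (z outside [1, 6]); the r=8.5 cylinder at (15, 10.5) gives a regular 12-gon of circumradius 8.5 (constant along its height); Merging all regions: only the r=8.5 cylinder at (15, 10.5) is present, so the union is just that shape — 1 connected region; the cylinder at (8, 16) is not intersected at this z (z outside [1.5, 17]); Taking the union: only the result so far is present, so the union is just that shape — 1 connected region. The outline is a single polygon with 12 vertices. Extrusion per mm of travel: 0.4 × 0.3 / (π × 0.875²) = 0.049890. Accumulating E over each segment gives final E = 2.6339.

G0 X6.50 Y10.50 Z17.70
G1 X7.64 Y6.25 E0.2195
G1 X10.75 Y3.14 E0.4390
G1 X15.00 Y2.00 E0.6585
G1 X19.25 Y3.14 E0.8780
G1 X22.36 Y6.25 E1.0974
G1 X23.50 Y10.50 E1.3170
G1 X22.36 Y14.75 E1.5365
G1 X19.25 Y17.86 E1.7559
G1 X15.00 Y19.00 E1.9755
G1 X10.75 Y17.86 E2.1950
G1 X7.64 Y14.75 E2.4144
G1 X6.50 Y10.50 E2.6339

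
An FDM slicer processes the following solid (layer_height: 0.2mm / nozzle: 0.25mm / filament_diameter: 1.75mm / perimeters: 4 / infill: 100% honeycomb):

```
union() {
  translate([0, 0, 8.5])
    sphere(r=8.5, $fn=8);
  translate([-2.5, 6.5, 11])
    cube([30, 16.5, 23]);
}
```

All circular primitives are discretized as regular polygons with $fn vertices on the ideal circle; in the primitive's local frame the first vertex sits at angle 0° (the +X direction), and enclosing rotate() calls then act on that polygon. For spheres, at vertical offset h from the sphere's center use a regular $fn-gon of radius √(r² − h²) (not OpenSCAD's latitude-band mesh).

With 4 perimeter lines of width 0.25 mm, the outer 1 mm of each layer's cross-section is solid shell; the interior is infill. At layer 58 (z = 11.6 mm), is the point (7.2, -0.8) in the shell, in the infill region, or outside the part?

shell

At z = 11.6 mm: the r=8.5 sphere contributes a regular 8-gon of circumradius √(8.5²−3.1²) = 7.915; the 30×16.5 cube at (-2.5, 6.5) contributes its full rectangle; Merging all regions: the regions partially overlap (shared area 4.66 mm²), so overlapping operands fuse into one piece — 1 connected region. Overall, the cross-section is a single solid region. The nearest boundary edge runs (7.91, 0.00)→(5.60, -5.60); distance from the point to it = 0.35 mm. The point is inside the cross-section, 0.35 mm from the nearest boundary — within the 1 mm shell band (4 × 0.25).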